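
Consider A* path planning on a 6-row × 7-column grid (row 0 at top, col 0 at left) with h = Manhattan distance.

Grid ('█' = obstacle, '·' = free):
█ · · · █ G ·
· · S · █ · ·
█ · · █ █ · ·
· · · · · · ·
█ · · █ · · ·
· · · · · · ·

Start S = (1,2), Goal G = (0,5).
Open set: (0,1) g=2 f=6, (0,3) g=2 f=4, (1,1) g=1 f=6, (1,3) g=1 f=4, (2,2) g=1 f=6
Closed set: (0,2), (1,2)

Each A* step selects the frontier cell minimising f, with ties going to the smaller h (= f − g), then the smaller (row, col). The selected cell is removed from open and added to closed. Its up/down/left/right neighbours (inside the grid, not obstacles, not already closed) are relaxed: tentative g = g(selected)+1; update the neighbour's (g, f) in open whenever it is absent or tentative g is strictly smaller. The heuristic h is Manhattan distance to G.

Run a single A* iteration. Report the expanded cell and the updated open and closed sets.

expanded=(0,3); open=[(0,1) g=2 f=6, (1,1) g=1 f=6, (1,3) g=1 f=4, (2,2) g=1 f=6]; closed=[(0,2), (0,3), (1,2)]

step 1: expand (0,3) (f=4, h=2) → closed; open now [(0,1) g=2 f=6, (1,1) g=1 f=6, (1,3) g=1 f=4, (2,2) g=1 f=6]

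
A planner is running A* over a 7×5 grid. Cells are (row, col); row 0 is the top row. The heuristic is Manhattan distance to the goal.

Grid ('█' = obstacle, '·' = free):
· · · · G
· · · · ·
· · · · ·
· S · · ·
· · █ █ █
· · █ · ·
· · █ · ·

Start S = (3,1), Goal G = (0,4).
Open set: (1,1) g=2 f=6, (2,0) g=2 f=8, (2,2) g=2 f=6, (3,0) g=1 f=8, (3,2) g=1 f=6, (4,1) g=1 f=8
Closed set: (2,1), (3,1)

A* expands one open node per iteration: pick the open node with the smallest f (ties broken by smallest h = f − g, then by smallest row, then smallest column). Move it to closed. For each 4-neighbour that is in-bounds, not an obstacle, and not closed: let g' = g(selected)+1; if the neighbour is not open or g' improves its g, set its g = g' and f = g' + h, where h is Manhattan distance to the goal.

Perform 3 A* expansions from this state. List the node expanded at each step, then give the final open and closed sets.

step 1: expand (1,1) (f=6, h=4) → closed; open now [(0,1) g=3 f=6, (1,0) g=3 f=8, (1,2) g=3 f=6, (2,0) g=2 f=8, (2,2) g=2 f=6, (3,0) g=1 f=8, (3,2) g=1 f=6, (4,1) g=1 f=8]
step 2: expand (0,1) (f=6, h=3) → closed; open now [(0,0) g=4 f=8, (0,2) g=4 f=6, (1,0) g=3 f=8, (1,2) g=3 f=6, (2,0) g=2 f=8, (2,2) g=2 f=6, (3,0) g=1 f=8, (3,2) g=1 f=6, (4,1) g=1 f=8]
step 3: expand (0,2) (f=6, h=2) → closed; open now [(0,0) g=4 f=8, (0,3) g=5 f=6, (1,0) g=3 f=8, (1,2) g=3 f=6, (2,0) g=2 f=8, (2,2) g=2 f=6, (3,0) g=1 f=8, (3,2) g=1 f=6, (4,1) g=1 f=8]

order=[(1,1) → (0,1) → (0,2)]; open=[(0,0) g=4 f=8, (0,3) g=5 f=6, (1,0) g=3 f=8, (1,2) g=3 f=6, (2,0) g=2 f=8, (2,2) g=2 f=6, (3,0) g=1 f=8, (3,2) g=1 f=6, (4,1) g=1 f=8]; closed=[(0,1), (0,2), (1,1), (2,1), (3,1)]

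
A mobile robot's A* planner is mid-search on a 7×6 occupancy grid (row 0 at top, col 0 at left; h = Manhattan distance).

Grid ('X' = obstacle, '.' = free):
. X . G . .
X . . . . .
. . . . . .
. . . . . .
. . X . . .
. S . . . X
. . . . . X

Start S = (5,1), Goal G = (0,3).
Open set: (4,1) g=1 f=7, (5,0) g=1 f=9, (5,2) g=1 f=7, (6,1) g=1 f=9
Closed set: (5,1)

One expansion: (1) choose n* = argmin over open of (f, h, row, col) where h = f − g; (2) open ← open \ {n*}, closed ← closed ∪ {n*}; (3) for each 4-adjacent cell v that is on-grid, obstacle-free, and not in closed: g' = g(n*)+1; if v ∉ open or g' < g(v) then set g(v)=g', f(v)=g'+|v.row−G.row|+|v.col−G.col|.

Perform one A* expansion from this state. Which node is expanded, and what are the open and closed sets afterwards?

expanded=(4,1); open=[(3,1) g=2 f=7, (4,0) g=2 f=9, (5,0) g=1 f=9, (5,2) g=1 f=7, (6,1) g=1 f=9]; closed=[(4,1), (5,1)]

step 1: expand (4,1) (f=7, h=6) → closed; open now [(3,1) g=2 f=7, (4,0) g=2 f=9, (5,0) g=1 f=9, (5,2) g=1 f=7, (6,1) g=1 f=9]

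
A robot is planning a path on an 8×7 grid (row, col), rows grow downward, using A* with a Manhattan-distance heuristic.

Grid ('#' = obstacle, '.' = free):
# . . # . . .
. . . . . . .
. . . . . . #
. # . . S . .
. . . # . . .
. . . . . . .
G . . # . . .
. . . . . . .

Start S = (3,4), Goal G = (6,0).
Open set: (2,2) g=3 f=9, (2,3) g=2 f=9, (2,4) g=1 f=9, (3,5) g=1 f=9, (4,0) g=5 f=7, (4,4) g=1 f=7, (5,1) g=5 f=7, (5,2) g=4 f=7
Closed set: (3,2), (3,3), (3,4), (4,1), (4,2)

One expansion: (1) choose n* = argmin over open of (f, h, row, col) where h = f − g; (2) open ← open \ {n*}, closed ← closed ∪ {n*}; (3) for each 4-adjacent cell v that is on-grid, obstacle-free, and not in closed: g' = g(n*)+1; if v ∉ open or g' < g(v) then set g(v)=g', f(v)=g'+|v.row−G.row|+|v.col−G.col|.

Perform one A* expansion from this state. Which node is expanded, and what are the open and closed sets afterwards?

step 1: expand (4,0) (f=7, h=2) → closed; open now [(2,2) g=3 f=9, (2,3) g=2 f=9, (2,4) g=1 f=9, (3,0) g=6 f=9, (3,5) g=1 f=9, (4,4) g=1 f=7, (5,0) g=6 f=7, (5,1) g=5 f=7, (5,2) g=4 f=7]

expanded=(4,0); open=[(2,2) g=3 f=9, (2,3) g=2 f=9, (2,4) g=1 f=9, (3,0) g=6 f=9, (3,5) g=1 f=9, (4,4) g=1 f=7, (5,0) g=6 f=7, (5,1) g=5 f=7, (5,2) g=4 f=7]; closed=[(3,2), (3,3), (3,4), (4,0), (4,1), (4,2)]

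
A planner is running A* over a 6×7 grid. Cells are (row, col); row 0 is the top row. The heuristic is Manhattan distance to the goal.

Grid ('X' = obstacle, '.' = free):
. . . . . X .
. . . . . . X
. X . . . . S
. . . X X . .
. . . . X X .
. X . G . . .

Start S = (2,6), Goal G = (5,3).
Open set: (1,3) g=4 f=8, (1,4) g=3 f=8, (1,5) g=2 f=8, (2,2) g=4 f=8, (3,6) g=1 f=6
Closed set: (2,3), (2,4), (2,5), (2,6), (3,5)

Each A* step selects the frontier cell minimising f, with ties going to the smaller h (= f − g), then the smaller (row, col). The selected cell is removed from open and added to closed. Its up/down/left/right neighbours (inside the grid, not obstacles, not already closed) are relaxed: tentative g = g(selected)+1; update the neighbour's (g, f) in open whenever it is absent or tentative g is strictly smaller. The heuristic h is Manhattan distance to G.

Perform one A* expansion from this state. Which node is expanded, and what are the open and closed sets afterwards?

step 1: expand (3,6) (f=6, h=5) → closed; open now [(1,3) g=4 f=8, (1,4) g=3 f=8, (1,5) g=2 f=8, (2,2) g=4 f=8, (4,6) g=2 f=6]

expanded=(3,6); open=[(1,3) g=4 f=8, (1,4) g=3 f=8, (1,5) g=2 f=8, (2,2) g=4 f=8, (4,6) g=2 f=6]; closed=[(2,3), (2,4), (2,5), (2,6), (3,5), (3,6)]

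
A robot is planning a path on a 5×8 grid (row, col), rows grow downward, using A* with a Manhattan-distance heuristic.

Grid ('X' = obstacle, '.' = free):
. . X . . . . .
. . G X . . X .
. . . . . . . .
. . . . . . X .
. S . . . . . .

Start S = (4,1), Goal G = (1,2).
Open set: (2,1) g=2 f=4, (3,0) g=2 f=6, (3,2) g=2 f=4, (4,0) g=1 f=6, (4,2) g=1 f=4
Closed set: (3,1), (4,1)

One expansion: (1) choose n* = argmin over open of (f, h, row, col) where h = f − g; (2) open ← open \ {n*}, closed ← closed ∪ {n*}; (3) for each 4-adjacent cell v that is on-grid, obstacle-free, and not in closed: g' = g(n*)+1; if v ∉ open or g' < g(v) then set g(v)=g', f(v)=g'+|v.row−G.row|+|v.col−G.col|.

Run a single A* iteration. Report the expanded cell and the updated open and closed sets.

step 1: expand (2,1) (f=4, h=2) → closed; open now [(1,1) g=3 f=4, (2,0) g=3 f=6, (2,2) g=3 f=4, (3,0) g=2 f=6, (3,2) g=2 f=4, (4,0) g=1 f=6, (4,2) g=1 f=4]

expanded=(2,1); open=[(1,1) g=3 f=4, (2,0) g=3 f=6, (2,2) g=3 f=4, (3,0) g=2 f=6, (3,2) g=2 f=4, (4,0) g=1 f=6, (4,2) g=1 f=4]; closed=[(2,1), (3,1), (4,1)]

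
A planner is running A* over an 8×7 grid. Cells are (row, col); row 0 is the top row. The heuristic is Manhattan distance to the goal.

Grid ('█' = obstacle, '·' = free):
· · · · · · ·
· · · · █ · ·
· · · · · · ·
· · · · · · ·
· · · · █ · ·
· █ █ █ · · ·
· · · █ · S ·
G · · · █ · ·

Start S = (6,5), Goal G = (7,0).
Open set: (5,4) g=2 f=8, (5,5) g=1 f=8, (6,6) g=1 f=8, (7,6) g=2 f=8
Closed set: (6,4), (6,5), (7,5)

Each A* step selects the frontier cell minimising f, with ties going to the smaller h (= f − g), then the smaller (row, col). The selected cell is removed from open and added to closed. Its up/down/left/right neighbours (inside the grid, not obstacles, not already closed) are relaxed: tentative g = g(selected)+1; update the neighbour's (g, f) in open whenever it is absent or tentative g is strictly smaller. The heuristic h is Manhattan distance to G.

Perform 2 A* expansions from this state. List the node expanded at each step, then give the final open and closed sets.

step 1: expand (5,4) (f=8, h=6) → closed; open now [(5,5) g=1 f=8, (6,6) g=1 f=8, (7,6) g=2 f=8]
step 2: expand (7,6) (f=8, h=6) → closed; open now [(5,5) g=1 f=8, (6,6) g=1 f=8]

order=[(5,4) → (7,6)]; open=[(5,5) g=1 f=8, (6,6) g=1 f=8]; closed=[(5,4), (6,4), (6,5), (7,5), (7,6)]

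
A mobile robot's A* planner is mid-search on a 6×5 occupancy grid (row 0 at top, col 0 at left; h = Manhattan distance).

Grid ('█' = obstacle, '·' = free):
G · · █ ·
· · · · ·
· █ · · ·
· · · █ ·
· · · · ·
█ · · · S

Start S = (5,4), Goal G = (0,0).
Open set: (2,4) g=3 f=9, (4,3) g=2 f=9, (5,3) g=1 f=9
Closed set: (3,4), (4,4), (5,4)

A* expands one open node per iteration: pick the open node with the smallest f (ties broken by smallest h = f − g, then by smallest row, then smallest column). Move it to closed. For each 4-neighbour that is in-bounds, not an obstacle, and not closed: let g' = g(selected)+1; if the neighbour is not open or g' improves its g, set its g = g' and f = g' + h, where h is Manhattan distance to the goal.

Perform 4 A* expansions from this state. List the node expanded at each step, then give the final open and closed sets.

step 1: expand (2,4) (f=9, h=6) → closed; open now [(1,4) g=4 f=9, (2,3) g=4 f=9, (4,3) g=2 f=9, (5,3) g=1 f=9]
step 2: expand (1,4) (f=9, h=5) → closed; open now [(0,4) g=5 f=9, (1,3) g=5 f=9, (2,3) g=4 f=9, (4,3) g=2 f=9, (5,3) g=1 f=9]
step 3: expand (0,4) (f=9, h=4) → closed; open now [(1,3) g=5 f=9, (2,3) g=4 f=9, (4,3) g=2 f=9, (5,3) g=1 f=9]
step 4: expand (1,3) (f=9, h=4) → closed; open now [(1,2) g=6 f=9, (2,3) g=4 f=9, (4,3) g=2 f=9, (5,3) g=1 f=9]

order=[(2,4) → (1,4) → (0,4) → (1,3)]; open=[(1,2) g=6 f=9, (2,3) g=4 f=9, (4,3) g=2 f=9, (5,3) g=1 f=9]; closed=[(0,4), (1,3), (1,4), (2,4), (3,4), (4,4), (5,4)]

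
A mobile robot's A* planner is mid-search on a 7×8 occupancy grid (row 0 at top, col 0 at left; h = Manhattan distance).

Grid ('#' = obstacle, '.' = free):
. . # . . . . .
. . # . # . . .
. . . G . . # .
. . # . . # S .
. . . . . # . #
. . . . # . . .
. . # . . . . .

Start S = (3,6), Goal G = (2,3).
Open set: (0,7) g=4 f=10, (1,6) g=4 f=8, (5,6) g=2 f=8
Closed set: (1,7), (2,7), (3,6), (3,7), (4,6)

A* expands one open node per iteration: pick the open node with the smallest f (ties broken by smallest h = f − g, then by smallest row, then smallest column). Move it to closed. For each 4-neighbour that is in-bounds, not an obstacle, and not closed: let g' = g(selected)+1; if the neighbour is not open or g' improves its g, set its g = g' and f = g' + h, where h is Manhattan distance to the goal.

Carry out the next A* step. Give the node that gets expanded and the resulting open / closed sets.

step 1: expand (1,6) (f=8, h=4) → closed; open now [(0,6) g=5 f=10, (0,7) g=4 f=10, (1,5) g=5 f=8, (5,6) g=2 f=8]

expanded=(1,6); open=[(0,6) g=5 f=10, (0,7) g=4 f=10, (1,5) g=5 f=8, (5,6) g=2 f=8]; closed=[(1,6), (1,7), (2,7), (3,6), (3,7), (4,6)]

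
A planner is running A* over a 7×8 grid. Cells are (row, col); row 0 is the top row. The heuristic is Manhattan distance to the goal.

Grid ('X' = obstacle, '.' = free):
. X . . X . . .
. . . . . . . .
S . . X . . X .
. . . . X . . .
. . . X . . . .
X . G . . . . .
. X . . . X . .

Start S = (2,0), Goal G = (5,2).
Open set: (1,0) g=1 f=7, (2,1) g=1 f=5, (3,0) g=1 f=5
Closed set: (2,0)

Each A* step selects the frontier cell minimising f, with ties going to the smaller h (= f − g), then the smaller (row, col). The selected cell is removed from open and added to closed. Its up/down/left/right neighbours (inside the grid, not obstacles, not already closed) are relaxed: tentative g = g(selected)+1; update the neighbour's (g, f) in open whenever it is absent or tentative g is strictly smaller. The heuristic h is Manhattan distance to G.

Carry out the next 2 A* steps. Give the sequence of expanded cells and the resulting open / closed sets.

step 1: expand (2,1) (f=5, h=4) → closed; open now [(1,0) g=1 f=7, (1,1) g=2 f=7, (2,2) g=2 f=5, (3,0) g=1 f=5, (3,1) g=2 f=5]
step 2: expand (2,2) (f=5, h=3) → closed; open now [(1,0) g=1 f=7, (1,1) g=2 f=7, (1,2) g=3 f=7, (3,0) g=1 f=5, (3,1) g=2 f=5, (3,2) g=3 f=5]

order=[(2,1) → (2,2)]; open=[(1,0) g=1 f=7, (1,1) g=2 f=7, (1,2) g=3 f=7, (3,0) g=1 f=5, (3,1) g=2 f=5, (3,2) g=3 f=5]; closed=[(2,0), (2,1), (2,2)]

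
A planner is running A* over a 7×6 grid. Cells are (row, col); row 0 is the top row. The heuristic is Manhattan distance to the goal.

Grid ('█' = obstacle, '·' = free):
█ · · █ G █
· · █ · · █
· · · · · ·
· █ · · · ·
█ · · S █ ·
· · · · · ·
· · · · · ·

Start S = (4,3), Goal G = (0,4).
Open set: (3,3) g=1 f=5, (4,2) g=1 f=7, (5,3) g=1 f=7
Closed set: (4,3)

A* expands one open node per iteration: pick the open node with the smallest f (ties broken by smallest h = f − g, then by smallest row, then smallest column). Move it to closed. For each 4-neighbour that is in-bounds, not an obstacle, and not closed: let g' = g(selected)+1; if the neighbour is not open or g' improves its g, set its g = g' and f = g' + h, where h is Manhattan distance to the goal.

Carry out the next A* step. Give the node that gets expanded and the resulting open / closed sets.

expanded=(3,3); open=[(2,3) g=2 f=5, (3,2) g=2 f=7, (3,4) g=2 f=5, (4,2) g=1 f=7, (5,3) g=1 f=7]; closed=[(3,3), (4,3)]

step 1: expand (3,3) (f=5, h=4) → closed; open now [(2,3) g=2 f=5, (3,2) g=2 f=7, (3,4) g=2 f=5, (4,2) g=1 f=7, (5,3) g=1 f=7]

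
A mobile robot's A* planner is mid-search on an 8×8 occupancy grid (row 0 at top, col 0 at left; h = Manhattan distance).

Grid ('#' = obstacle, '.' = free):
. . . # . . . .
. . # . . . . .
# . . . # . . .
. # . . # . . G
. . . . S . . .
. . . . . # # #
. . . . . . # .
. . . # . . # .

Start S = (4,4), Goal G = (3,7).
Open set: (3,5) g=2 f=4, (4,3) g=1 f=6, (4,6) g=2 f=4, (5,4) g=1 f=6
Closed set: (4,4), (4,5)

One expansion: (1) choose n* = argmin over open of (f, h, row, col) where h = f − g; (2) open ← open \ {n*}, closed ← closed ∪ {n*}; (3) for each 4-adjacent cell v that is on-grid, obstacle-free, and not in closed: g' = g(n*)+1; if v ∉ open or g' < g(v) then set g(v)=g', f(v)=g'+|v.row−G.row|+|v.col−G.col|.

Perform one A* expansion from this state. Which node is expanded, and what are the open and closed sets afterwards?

step 1: expand (3,5) (f=4, h=2) → closed; open now [(2,5) g=3 f=6, (3,6) g=3 f=4, (4,3) g=1 f=6, (4,6) g=2 f=4, (5,4) g=1 f=6]

expanded=(3,5); open=[(2,5) g=3 f=6, (3,6) g=3 f=4, (4,3) g=1 f=6, (4,6) g=2 f=4, (5,4) g=1 f=6]; closed=[(3,5), (4,4), (4,5)]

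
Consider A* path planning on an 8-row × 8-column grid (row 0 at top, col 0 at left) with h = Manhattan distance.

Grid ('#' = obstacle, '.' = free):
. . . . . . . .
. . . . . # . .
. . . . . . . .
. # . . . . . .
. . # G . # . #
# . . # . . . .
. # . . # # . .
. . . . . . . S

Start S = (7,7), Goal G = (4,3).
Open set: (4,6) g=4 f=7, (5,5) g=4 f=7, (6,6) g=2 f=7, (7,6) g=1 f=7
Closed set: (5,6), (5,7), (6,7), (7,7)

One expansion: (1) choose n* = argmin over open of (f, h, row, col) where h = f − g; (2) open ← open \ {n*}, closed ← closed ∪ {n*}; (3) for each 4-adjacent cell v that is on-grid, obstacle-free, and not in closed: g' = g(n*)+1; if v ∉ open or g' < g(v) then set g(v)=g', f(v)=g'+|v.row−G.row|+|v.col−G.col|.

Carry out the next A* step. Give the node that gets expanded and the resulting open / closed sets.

step 1: expand (4,6) (f=7, h=3) → closed; open now [(3,6) g=5 f=9, (5,5) g=4 f=7, (6,6) g=2 f=7, (7,6) g=1 f=7]

expanded=(4,6); open=[(3,6) g=5 f=9, (5,5) g=4 f=7, (6,6) g=2 f=7, (7,6) g=1 f=7]; closed=[(4,6), (5,6), (5,7), (6,7), (7,7)]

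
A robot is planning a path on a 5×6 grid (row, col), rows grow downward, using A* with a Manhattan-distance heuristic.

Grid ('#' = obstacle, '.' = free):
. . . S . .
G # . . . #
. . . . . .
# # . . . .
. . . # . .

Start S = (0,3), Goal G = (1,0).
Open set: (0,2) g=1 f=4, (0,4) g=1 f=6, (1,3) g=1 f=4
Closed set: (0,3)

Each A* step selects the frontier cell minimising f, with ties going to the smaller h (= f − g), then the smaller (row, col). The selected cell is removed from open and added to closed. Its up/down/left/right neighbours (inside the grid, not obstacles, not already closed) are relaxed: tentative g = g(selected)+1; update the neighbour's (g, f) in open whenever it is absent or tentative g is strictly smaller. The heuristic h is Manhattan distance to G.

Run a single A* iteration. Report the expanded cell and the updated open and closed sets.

expanded=(0,2); open=[(0,1) g=2 f=4, (0,4) g=1 f=6, (1,2) g=2 f=4, (1,3) g=1 f=4]; closed=[(0,2), (0,3)]

step 1: expand (0,2) (f=4, h=3) → closed; open now [(0,1) g=2 f=4, (0,4) g=1 f=6, (1,2) g=2 f=4, (1,3) g=1 f=4]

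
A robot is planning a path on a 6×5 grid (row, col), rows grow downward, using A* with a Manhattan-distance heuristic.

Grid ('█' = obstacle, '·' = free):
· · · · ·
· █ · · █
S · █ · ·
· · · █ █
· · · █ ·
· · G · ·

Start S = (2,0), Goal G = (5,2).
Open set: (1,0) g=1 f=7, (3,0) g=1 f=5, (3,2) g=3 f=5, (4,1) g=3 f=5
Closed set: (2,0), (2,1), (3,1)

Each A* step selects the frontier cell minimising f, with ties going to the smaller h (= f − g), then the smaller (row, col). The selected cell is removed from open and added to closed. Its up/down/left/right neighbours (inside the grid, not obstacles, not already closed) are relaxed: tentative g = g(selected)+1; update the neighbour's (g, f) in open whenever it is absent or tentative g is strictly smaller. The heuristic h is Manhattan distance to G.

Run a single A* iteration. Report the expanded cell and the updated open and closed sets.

step 1: expand (3,2) (f=5, h=2) → closed; open now [(1,0) g=1 f=7, (3,0) g=1 f=5, (4,1) g=3 f=5, (4,2) g=4 f=5]

expanded=(3,2); open=[(1,0) g=1 f=7, (3,0) g=1 f=5, (4,1) g=3 f=5, (4,2) g=4 f=5]; closed=[(2,0), (2,1), (3,1), (3,2)]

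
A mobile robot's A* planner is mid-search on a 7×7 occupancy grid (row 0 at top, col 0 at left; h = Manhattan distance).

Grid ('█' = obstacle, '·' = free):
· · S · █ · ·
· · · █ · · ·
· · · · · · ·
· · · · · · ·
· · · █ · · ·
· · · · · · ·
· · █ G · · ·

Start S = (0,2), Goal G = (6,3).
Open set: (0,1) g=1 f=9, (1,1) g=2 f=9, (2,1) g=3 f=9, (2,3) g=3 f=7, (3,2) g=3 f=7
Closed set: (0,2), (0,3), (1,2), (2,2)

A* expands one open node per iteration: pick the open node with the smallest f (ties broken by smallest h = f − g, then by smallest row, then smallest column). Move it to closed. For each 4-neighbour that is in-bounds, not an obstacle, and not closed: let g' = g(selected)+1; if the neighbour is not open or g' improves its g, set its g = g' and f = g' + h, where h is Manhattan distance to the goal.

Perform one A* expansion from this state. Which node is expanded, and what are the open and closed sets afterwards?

step 1: expand (2,3) (f=7, h=4) → closed; open now [(0,1) g=1 f=9, (1,1) g=2 f=9, (2,1) g=3 f=9, (2,4) g=4 f=9, (3,2) g=3 f=7, (3,3) g=4 f=7]

expanded=(2,3); open=[(0,1) g=1 f=9, (1,1) g=2 f=9, (2,1) g=3 f=9, (2,4) g=4 f=9, (3,2) g=3 f=7, (3,3) g=4 f=7]; closed=[(0,2), (0,3), (1,2), (2,2), (2,3)]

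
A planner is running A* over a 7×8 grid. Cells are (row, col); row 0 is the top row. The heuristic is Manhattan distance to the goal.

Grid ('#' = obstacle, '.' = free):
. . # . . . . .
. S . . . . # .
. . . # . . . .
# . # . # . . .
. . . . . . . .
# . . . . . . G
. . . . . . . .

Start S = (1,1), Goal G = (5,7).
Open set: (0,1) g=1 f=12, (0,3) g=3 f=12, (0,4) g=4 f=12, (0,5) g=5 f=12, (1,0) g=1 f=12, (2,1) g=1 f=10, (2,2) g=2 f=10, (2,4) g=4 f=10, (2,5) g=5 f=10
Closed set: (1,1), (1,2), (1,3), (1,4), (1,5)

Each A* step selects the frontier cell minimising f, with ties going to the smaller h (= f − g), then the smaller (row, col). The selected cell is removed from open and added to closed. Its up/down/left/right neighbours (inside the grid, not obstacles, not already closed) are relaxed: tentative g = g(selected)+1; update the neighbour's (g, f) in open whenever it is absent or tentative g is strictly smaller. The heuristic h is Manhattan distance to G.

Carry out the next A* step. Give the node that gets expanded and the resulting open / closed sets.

step 1: expand (2,5) (f=10, h=5) → closed; open now [(0,1) g=1 f=12, (0,3) g=3 f=12, (0,4) g=4 f=12, (0,5) g=5 f=12, (1,0) g=1 f=12, (2,1) g=1 f=10, (2,2) g=2 f=10, (2,4) g=4 f=10, (2,6) g=6 f=10, (3,5) g=6 f=10]

expanded=(2,5); open=[(0,1) g=1 f=12, (0,3) g=3 f=12, (0,4) g=4 f=12, (0,5) g=5 f=12, (1,0) g=1 f=12, (2,1) g=1 f=10, (2,2) g=2 f=10, (2,4) g=4 f=10, (2,6) g=6 f=10, (3,5) g=6 f=10]; closed=[(1,1), (1,2), (1,3), (1,4), (1,5), (2,5)]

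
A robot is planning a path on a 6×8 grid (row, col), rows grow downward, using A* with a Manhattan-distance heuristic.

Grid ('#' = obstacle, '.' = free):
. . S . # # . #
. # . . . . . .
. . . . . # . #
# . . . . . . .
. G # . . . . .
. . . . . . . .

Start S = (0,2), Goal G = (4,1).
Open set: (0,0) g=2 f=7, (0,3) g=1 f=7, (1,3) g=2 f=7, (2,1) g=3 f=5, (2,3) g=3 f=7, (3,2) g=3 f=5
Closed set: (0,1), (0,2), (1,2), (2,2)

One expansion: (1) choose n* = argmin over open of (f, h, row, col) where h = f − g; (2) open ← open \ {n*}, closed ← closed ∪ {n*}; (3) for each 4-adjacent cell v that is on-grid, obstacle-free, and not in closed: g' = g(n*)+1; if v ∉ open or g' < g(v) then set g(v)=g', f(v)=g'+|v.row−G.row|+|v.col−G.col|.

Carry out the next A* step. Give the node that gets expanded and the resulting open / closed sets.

expanded=(2,1); open=[(0,0) g=2 f=7, (0,3) g=1 f=7, (1,3) g=2 f=7, (2,0) g=4 f=7, (2,3) g=3 f=7, (3,1) g=4 f=5, (3,2) g=3 f=5]; closed=[(0,1), (0,2), (1,2), (2,1), (2,2)]

step 1: expand (2,1) (f=5, h=2) → closed; open now [(0,0) g=2 f=7, (0,3) g=1 f=7, (1,3) g=2 f=7, (2,0) g=4 f=7, (2,3) g=3 f=7, (3,1) g=4 f=5, (3,2) g=3 f=5]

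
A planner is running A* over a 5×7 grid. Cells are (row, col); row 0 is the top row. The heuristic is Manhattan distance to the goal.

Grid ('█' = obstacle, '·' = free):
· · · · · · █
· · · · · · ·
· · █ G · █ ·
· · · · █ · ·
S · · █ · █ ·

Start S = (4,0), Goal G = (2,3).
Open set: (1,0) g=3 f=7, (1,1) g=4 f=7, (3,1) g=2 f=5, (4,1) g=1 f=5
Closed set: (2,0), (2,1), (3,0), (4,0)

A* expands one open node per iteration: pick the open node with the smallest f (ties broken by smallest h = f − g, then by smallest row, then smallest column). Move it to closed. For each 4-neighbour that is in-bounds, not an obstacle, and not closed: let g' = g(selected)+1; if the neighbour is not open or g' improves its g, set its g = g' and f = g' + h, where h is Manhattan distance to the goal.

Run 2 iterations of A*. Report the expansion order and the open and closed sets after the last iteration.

step 1: expand (3,1) (f=5, h=3) → closed; open now [(1,0) g=3 f=7, (1,1) g=4 f=7, (3,2) g=3 f=5, (4,1) g=1 f=5]
step 2: expand (3,2) (f=5, h=2) → closed; open now [(1,0) g=3 f=7, (1,1) g=4 f=7, (3,3) g=4 f=5, (4,1) g=1 f=5, (4,2) g=4 f=7]

order=[(3,1) → (3,2)]; open=[(1,0) g=3 f=7, (1,1) g=4 f=7, (3,3) g=4 f=5, (4,1) g=1 f=5, (4,2) g=4 f=7]; closed=[(2,0), (2,1), (3,0), (3,1), (3,2), (4,0)]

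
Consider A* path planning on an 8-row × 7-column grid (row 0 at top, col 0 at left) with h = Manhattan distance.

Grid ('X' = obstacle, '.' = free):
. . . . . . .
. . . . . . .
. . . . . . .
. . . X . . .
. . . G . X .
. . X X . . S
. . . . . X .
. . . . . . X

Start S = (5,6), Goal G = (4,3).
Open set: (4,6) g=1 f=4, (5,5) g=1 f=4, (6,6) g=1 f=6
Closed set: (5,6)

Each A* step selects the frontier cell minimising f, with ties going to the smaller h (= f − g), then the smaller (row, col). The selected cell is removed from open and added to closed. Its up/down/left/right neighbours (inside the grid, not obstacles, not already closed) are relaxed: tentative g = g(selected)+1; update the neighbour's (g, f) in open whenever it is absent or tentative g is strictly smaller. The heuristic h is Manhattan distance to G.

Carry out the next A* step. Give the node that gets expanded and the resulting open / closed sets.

step 1: expand (4,6) (f=4, h=3) → closed; open now [(3,6) g=2 f=6, (5,5) g=1 f=4, (6,6) g=1 f=6]

expanded=(4,6); open=[(3,6) g=2 f=6, (5,5) g=1 f=4, (6,6) g=1 f=6]; closed=[(4,6), (5,6)]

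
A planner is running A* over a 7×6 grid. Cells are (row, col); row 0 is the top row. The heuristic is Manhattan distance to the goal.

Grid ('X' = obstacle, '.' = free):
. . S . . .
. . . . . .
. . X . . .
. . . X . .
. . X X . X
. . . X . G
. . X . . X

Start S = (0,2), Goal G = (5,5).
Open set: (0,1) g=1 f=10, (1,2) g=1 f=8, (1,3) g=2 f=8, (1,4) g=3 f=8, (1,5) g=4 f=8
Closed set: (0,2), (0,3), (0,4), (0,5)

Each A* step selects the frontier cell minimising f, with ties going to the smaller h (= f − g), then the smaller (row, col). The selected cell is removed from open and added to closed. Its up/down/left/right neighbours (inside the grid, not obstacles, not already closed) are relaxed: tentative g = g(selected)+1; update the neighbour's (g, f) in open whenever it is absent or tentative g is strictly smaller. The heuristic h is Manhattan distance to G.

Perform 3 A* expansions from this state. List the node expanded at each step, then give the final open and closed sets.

order=[(1,5) → (2,5) → (3,5)]; open=[(0,1) g=1 f=10, (1,2) g=1 f=8, (1,3) g=2 f=8, (1,4) g=3 f=8, (2,4) g=6 f=10, (3,4) g=7 f=10]; closed=[(0,2), (0,3), (0,4), (0,5), (1,5), (2,5), (3,5)]

step 1: expand (1,5) (f=8, h=4) → closed; open now [(0,1) g=1 f=10, (1,2) g=1 f=8, (1,3) g=2 f=8, (1,4) g=3 f=8, (2,5) g=5 f=8]
step 2: expand (2,5) (f=8, h=3) → closed; open now [(0,1) g=1 f=10, (1,2) g=1 f=8, (1,3) g=2 f=8, (1,4) g=3 f=8, (2,4) g=6 f=10, (3,5) g=6 f=8]
step 3: expand (3,5) (f=8, h=2) → closed; open now [(0,1) g=1 f=10, (1,2) g=1 f=8, (1,3) g=2 f=8, (1,4) g=3 f=8, (2,4) g=6 f=10, (3,4) g=7 f=10]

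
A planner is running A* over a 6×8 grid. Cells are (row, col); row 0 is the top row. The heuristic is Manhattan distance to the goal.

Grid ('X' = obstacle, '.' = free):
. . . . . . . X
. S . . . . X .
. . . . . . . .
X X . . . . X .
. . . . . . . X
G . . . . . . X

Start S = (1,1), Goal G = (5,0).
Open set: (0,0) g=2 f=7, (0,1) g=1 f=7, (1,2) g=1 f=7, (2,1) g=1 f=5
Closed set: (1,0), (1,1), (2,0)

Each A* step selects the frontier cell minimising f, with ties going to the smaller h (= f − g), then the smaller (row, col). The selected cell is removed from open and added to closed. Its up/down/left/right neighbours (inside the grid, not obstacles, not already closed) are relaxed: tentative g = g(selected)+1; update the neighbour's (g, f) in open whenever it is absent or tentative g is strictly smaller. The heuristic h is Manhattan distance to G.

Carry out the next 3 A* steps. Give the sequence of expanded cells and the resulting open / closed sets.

order=[(2,1) → (0,0) → (2,2)]; open=[(0,1) g=1 f=7, (1,2) g=1 f=7, (2,3) g=3 f=9, (3,2) g=3 f=7]; closed=[(0,0), (1,0), (1,1), (2,0), (2,1), (2,2)]

step 1: expand (2,1) (f=5, h=4) → closed; open now [(0,0) g=2 f=7, (0,1) g=1 f=7, (1,2) g=1 f=7, (2,2) g=2 f=7]
step 2: expand (0,0) (f=7, h=5) → closed; open now [(0,1) g=1 f=7, (1,2) g=1 f=7, (2,2) g=2 f=7]
step 3: expand (2,2) (f=7, h=5) → closed; open now [(0,1) g=1 f=7, (1,2) g=1 f=7, (2,3) g=3 f=9, (3,2) g=3 f=7]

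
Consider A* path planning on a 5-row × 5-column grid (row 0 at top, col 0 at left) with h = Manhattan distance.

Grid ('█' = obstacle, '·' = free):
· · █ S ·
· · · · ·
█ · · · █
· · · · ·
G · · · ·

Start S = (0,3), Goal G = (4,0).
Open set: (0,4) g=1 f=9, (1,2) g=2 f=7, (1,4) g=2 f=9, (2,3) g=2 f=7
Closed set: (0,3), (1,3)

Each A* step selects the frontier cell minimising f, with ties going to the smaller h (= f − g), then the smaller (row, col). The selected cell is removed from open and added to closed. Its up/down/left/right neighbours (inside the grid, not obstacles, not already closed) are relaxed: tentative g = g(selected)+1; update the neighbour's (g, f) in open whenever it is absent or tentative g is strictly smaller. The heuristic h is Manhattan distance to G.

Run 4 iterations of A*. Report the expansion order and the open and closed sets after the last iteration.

order=[(1,2) → (1,1) → (1,0) → (2,1)]; open=[(0,0) g=5 f=9, (0,1) g=4 f=9, (0,4) g=1 f=9, (1,4) g=2 f=9, (2,2) g=3 f=7, (2,3) g=2 f=7, (3,1) g=5 f=7]; closed=[(0,3), (1,0), (1,1), (1,2), (1,3), (2,1)]

step 1: expand (1,2) (f=7, h=5) → closed; open now [(0,4) g=1 f=9, (1,1) g=3 f=7, (1,4) g=2 f=9, (2,2) g=3 f=7, (2,3) g=2 f=7]
step 2: expand (1,1) (f=7, h=4) → closed; open now [(0,1) g=4 f=9, (0,4) g=1 f=9, (1,0) g=4 f=7, (1,4) g=2 f=9, (2,1) g=4 f=7, (2,2) g=3 f=7, (2,3) g=2 f=7]
step 3: expand (1,0) (f=7, h=3) → closed; open now [(0,0) g=5 f=9, (0,1) g=4 f=9, (0,4) g=1 f=9, (1,4) g=2 f=9, (2,1) g=4 f=7, (2,2) g=3 f=7, (2,3) g=2 f=7]
step 4: expand (2,1) (f=7, h=3) → closed; open now [(0,0) g=5 f=9, (0,1) g=4 f=9, (0,4) g=1 f=9, (1,4) g=2 f=9, (2,2) g=3 f=7, (2,3) g=2 f=7, (3,1) g=5 f=7]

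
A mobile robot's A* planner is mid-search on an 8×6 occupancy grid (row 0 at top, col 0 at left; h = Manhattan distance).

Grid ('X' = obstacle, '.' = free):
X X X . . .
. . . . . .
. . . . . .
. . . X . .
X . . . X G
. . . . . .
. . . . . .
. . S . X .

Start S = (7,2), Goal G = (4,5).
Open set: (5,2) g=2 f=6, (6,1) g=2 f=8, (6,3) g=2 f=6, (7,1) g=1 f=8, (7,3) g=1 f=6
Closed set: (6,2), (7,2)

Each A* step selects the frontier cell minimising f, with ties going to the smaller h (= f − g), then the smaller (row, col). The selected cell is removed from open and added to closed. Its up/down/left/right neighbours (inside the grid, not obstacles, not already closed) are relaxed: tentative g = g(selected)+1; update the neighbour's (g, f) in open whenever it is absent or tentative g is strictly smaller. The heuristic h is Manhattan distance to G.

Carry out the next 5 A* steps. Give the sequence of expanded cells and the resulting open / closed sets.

order=[(5,2) → (4,2) → (4,3) → (5,3) → (5,4)]; open=[(3,2) g=4 f=8, (4,1) g=4 f=8, (5,1) g=3 f=8, (5,5) g=5 f=6, (6,1) g=2 f=8, (6,3) g=2 f=6, (6,4) g=5 f=8, (7,1) g=1 f=8, (7,3) g=1 f=6]; closed=[(4,2), (4,3), (5,2), (5,3), (5,4), (6,2), (7,2)]

step 1: expand (5,2) (f=6, h=4) → closed; open now [(4,2) g=3 f=6, (5,1) g=3 f=8, (5,3) g=3 f=6, (6,1) g=2 f=8, (6,3) g=2 f=6, (7,1) g=1 f=8, (7,3) g=1 f=6]
step 2: expand (4,2) (f=6, h=3) → closed; open now [(3,2) g=4 f=8, (4,1) g=4 f=8, (4,3) g=4 f=6, (5,1) g=3 f=8, (5,3) g=3 f=6, (6,1) g=2 f=8, (6,3) g=2 f=6, (7,1) g=1 f=8, (7,3) g=1 f=6]
step 3: expand (4,3) (f=6, h=2) → closed; open now [(3,2) g=4 f=8, (4,1) g=4 f=8, (5,1) g=3 f=8, (5,3) g=3 f=6, (6,1) g=2 f=8, (6,3) g=2 f=6, (7,1) g=1 f=8, (7,3) g=1 f=6]
step 4: expand (5,3) (f=6, h=3) → closed; open now [(3,2) g=4 f=8, (4,1) g=4 f=8, (5,1) g=3 f=8, (5,4) g=4 f=6, (6,1) g=2 f=8, (6,3) g=2 f=6, (7,1) g=1 f=8, (7,3) g=1 f=6]
step 5: expand (5,4) (f=6, h=2) → closed; open now [(3,2) g=4 f=8, (4,1) g=4 f=8, (5,1) g=3 f=8, (5,5) g=5 f=6, (6,1) g=2 f=8, (6,3) g=2 f=6, (6,4) g=5 f=8, (7,1) g=1 f=8, (7,3) g=1 f=6]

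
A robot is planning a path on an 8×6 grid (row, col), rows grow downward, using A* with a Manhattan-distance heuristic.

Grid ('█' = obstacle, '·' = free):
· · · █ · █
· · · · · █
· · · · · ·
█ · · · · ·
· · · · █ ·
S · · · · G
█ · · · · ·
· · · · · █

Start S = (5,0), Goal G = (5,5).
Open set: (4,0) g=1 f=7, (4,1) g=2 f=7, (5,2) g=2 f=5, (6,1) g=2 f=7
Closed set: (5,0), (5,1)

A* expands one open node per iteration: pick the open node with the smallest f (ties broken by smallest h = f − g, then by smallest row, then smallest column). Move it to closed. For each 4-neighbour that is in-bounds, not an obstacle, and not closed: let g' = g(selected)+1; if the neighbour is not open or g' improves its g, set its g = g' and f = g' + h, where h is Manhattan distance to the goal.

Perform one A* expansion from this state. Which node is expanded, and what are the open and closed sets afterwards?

step 1: expand (5,2) (f=5, h=3) → closed; open now [(4,0) g=1 f=7, (4,1) g=2 f=7, (4,2) g=3 f=7, (5,3) g=3 f=5, (6,1) g=2 f=7, (6,2) g=3 f=7]

expanded=(5,2); open=[(4,0) g=1 f=7, (4,1) g=2 f=7, (4,2) g=3 f=7, (5,3) g=3 f=5, (6,1) g=2 f=7, (6,2) g=3 f=7]; closed=[(5,0), (5,1), (5,2)]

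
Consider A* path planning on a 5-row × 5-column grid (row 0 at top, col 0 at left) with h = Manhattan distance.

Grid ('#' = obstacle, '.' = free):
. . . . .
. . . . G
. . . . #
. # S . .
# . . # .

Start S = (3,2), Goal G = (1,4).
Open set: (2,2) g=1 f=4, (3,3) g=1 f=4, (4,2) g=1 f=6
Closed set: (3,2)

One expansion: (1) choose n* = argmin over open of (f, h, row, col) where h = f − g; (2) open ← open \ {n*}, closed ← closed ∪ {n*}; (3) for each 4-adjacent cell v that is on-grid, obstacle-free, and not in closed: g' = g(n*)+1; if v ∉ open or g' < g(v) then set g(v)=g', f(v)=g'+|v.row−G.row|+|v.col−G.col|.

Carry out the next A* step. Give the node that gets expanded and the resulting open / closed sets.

expanded=(2,2); open=[(1,2) g=2 f=4, (2,1) g=2 f=6, (2,3) g=2 f=4, (3,3) g=1 f=4, (4,2) g=1 f=6]; closed=[(2,2), (3,2)]

step 1: expand (2,2) (f=4, h=3) → closed; open now [(1,2) g=2 f=4, (2,1) g=2 f=6, (2,3) g=2 f=4, (3,3) g=1 f=4, (4,2) g=1 f=6]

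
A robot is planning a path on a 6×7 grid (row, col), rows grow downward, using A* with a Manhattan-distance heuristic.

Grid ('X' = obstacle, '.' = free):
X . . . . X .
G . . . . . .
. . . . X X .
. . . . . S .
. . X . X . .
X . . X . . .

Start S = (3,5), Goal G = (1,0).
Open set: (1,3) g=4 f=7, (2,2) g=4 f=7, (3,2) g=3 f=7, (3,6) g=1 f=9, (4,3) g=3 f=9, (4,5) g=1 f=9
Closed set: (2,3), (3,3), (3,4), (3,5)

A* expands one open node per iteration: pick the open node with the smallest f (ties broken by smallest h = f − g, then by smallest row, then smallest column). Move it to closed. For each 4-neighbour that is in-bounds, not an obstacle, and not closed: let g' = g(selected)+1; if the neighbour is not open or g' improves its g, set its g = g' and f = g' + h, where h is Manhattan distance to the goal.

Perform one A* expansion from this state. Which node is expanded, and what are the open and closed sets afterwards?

step 1: expand (1,3) (f=7, h=3) → closed; open now [(0,3) g=5 f=9, (1,2) g=5 f=7, (1,4) g=5 f=9, (2,2) g=4 f=7, (3,2) g=3 f=7, (3,6) g=1 f=9, (4,3) g=3 f=9, (4,5) g=1 f=9]

expanded=(1,3); open=[(0,3) g=5 f=9, (1,2) g=5 f=7, (1,4) g=5 f=9, (2,2) g=4 f=7, (3,2) g=3 f=7, (3,6) g=1 f=9, (4,3) g=3 f=9, (4,5) g=1 f=9]; closed=[(1,3), (2,3), (3,3), (3,4), (3,5)]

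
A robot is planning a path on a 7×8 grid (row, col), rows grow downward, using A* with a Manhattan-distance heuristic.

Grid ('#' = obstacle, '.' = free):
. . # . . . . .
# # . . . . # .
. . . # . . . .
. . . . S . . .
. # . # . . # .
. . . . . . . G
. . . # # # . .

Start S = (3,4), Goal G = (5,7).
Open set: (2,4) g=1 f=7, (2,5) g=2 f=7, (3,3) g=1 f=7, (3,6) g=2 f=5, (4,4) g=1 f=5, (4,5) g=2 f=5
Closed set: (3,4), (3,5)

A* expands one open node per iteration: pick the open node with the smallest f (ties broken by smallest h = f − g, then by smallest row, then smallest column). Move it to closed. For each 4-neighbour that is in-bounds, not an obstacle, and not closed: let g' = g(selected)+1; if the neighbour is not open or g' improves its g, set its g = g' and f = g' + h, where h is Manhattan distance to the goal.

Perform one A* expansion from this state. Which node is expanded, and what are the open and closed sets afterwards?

step 1: expand (3,6) (f=5, h=3) → closed; open now [(2,4) g=1 f=7, (2,5) g=2 f=7, (2,6) g=3 f=7, (3,3) g=1 f=7, (3,7) g=3 f=5, (4,4) g=1 f=5, (4,5) g=2 f=5]

expanded=(3,6); open=[(2,4) g=1 f=7, (2,5) g=2 f=7, (2,6) g=3 f=7, (3,3) g=1 f=7, (3,7) g=3 f=5, (4,4) g=1 f=5, (4,5) g=2 f=5]; closed=[(3,4), (3,5), (3,6)]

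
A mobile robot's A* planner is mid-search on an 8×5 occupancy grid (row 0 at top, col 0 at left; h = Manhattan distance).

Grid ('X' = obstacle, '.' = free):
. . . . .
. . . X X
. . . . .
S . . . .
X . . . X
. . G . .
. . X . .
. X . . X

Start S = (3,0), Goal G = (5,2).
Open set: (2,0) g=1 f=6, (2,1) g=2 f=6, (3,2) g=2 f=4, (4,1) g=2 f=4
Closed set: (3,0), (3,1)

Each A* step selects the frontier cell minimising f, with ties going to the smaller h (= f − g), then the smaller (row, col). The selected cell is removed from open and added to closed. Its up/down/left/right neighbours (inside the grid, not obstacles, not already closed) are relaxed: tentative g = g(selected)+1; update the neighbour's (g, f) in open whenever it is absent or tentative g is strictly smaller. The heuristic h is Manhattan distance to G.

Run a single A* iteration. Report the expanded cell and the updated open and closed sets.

expanded=(3,2); open=[(2,0) g=1 f=6, (2,1) g=2 f=6, (2,2) g=3 f=6, (3,3) g=3 f=6, (4,1) g=2 f=4, (4,2) g=3 f=4]; closed=[(3,0), (3,1), (3,2)]

step 1: expand (3,2) (f=4, h=2) → closed; open now [(2,0) g=1 f=6, (2,1) g=2 f=6, (2,2) g=3 f=6, (3,3) g=3 f=6, (4,1) g=2 f=4, (4,2) g=3 f=4]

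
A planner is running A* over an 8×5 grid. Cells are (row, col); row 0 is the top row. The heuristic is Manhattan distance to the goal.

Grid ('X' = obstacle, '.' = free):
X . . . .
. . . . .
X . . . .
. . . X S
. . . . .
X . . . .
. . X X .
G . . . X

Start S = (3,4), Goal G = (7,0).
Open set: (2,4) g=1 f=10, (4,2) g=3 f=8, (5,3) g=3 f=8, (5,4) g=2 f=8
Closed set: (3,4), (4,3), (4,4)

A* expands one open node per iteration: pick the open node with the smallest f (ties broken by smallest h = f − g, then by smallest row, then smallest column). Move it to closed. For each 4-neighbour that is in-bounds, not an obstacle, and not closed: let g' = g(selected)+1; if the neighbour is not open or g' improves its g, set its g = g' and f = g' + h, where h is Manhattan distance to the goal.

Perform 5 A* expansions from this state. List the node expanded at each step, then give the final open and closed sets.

order=[(4,2) → (4,1) → (4,0) → (5,1) → (6,1)]; open=[(2,4) g=1 f=10, (3,0) g=6 f=10, (3,1) g=5 f=10, (3,2) g=4 f=10, (5,2) g=4 f=8, (5,3) g=3 f=8, (5,4) g=2 f=8, (6,0) g=7 f=8, (7,1) g=7 f=8]; closed=[(3,4), (4,0), (4,1), (4,2), (4,3), (4,4), (5,1), (6,1)]

step 1: expand (4,2) (f=8, h=5) → closed; open now [(2,4) g=1 f=10, (3,2) g=4 f=10, (4,1) g=4 f=8, (5,2) g=4 f=8, (5,3) g=3 f=8, (5,4) g=2 f=8]
step 2: expand (4,1) (f=8, h=4) → closed; open now [(2,4) g=1 f=10, (3,1) g=5 f=10, (3,2) g=4 f=10, (4,0) g=5 f=8, (5,1) g=5 f=8, (5,2) g=4 f=8, (5,3) g=3 f=8, (5,4) g=2 f=8]
step 3: expand (4,0) (f=8, h=3) → closed; open now [(2,4) g=1 f=10, (3,0) g=6 f=10, (3,1) g=5 f=10, (3,2) g=4 f=10, (5,1) g=5 f=8, (5,2) g=4 f=8, (5,3) g=3 f=8, (5,4) g=2 f=8]
step 4: expand (5,1) (f=8, h=3) → closed; open now [(2,4) g=1 f=10, (3,0) g=6 f=10, (3,1) g=5 f=10, (3,2) g=4 f=10, (5,2) g=4 f=8, (5,3) g=3 f=8, (5,4) g=2 f=8, (6,1) g=6 f=8]
step 5: expand (6,1) (f=8, h=2) → closed; open now [(2,4) g=1 f=10, (3,0) g=6 f=10, (3,1) g=5 f=10, (3,2) g=4 f=10, (5,2) g=4 f=8, (5,3) g=3 f=8, (5,4) g=2 f=8, (6,0) g=7 f=8, (7,1) g=7 f=8]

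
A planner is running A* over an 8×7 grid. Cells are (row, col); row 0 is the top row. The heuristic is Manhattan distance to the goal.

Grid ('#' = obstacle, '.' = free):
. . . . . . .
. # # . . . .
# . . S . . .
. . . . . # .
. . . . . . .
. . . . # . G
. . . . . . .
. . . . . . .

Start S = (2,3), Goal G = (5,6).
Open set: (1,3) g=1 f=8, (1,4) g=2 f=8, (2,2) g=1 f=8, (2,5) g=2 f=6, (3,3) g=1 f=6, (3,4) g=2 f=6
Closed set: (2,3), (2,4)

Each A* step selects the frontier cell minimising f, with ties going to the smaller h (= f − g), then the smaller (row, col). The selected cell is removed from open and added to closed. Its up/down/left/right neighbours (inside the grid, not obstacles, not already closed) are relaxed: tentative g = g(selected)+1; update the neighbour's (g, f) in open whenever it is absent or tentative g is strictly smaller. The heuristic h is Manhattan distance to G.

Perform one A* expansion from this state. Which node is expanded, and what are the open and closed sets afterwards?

expanded=(2,5); open=[(1,3) g=1 f=8, (1,4) g=2 f=8, (1,5) g=3 f=8, (2,2) g=1 f=8, (2,6) g=3 f=6, (3,3) g=1 f=6, (3,4) g=2 f=6]; closed=[(2,3), (2,4), (2,5)]

step 1: expand (2,5) (f=6, h=4) → closed; open now [(1,3) g=1 f=8, (1,4) g=2 f=8, (1,5) g=3 f=8, (2,2) g=1 f=8, (2,6) g=3 f=6, (3,3) g=1 f=6, (3,4) g=2 f=6]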